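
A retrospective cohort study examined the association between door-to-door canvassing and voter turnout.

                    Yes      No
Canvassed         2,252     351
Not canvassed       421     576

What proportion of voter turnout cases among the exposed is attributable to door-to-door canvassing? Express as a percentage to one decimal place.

Cells: a = 2252, b = 351, c = 421, d = 576.
Risk in exposed = 2252/2603 = 0.86516; risk in unexposed = 421/997 = 0.42227.
RR = 0.86516/0.42227 = 2.04884
AR% = (RR − 1)/RR × 100 = (2.04884 − 1)/2.04884 × 100 = 51.1918%

51.2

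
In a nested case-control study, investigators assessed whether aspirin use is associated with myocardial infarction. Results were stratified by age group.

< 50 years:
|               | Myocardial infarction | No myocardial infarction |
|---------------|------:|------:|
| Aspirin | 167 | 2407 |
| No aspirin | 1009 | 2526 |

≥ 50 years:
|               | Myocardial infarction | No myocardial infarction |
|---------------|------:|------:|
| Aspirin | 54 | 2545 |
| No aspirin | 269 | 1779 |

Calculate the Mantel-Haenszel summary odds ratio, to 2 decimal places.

OR_MH = Σ(aᵢdᵢ/nᵢ) / Σ(bᵢcᵢ/nᵢ), where nᵢ is the stratum total.
Stratum 1 (< 50 years): n = 6109; a·d/n = 167·2526/6109 = 69.0525; b·c/n = 2407·1009/6109 = 397.5549
Stratum 2 (≥ 50 years): n = 4647; a·d/n = 54·1779/4647 = 20.6727; b·c/n = 2545·269/4647 = 147.3219
OR_MH = (69.0525 + 20.6727) / (397.5549 + 147.3219) = 89.7252 / 544.8768 = 0.16467

0.16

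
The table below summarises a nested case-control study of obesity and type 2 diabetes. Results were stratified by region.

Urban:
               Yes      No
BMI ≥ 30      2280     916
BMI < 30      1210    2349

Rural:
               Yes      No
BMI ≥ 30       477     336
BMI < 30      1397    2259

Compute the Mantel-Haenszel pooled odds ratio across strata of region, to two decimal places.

3.84

OR_MH = Σ(aᵢdᵢ/nᵢ) / Σ(bᵢcᵢ/nᵢ), where nᵢ is the stratum total.
Stratum 1 (Urban): n = 6755; a·d/n = 2280·2349/6755 = 792.8527; b·c/n = 916·1210/6755 = 164.0799
Stratum 2 (Rural): n = 4469; a·d/n = 477·2259/4469 = 241.1150; b·c/n = 336·1397/4469 = 105.0329
OR_MH = (792.8527 + 241.1150) / (164.0799 + 105.0329) = 1033.9677 / 269.1128 = 3.84213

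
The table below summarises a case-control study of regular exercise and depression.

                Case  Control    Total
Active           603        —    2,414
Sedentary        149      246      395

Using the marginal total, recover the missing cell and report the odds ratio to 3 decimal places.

The missing cell is in the exposed row: 2414 − 603 = 1811.
So a = 603, b = 1811, c = 149, d = 246.
OR = (a·d)/(b·c) = (603 × 246) / (1811 × 149) = 148338 / 269839 = 0.54973

0.550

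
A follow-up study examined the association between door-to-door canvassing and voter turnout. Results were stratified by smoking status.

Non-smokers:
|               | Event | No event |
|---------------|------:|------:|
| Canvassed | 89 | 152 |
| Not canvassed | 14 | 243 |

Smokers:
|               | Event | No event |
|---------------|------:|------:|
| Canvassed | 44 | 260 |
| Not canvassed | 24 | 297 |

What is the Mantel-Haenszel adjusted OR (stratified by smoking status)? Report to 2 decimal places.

OR_MH = Σ(aᵢdᵢ/nᵢ) / Σ(bᵢcᵢ/nᵢ), where nᵢ is the stratum total.
Stratum 1 (Non-smokers): n = 498; a·d/n = 89·243/498 = 43.4277; b·c/n = 152·14/498 = 4.2731
Stratum 2 (Smokers): n = 625; a·d/n = 44·297/625 = 20.9088; b·c/n = 260·24/625 = 9.9840
OR_MH = (43.4277 + 20.9088) / (4.2731 + 9.9840) = 64.3365 / 14.2571 = 4.51260

4.51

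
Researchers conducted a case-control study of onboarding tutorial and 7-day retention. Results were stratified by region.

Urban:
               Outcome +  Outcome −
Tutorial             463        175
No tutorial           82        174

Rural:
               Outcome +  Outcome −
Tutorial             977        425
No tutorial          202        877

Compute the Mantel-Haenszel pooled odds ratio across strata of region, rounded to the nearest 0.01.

OR_MH = Σ(aᵢdᵢ/nᵢ) / Σ(bᵢcᵢ/nᵢ), where nᵢ is the stratum total.
Stratum 1 (Urban): n = 894; a·d/n = 463·174/894 = 90.1141; b·c/n = 175·82/894 = 16.0515
Stratum 2 (Rural): n = 2481; a·d/n = 977·877/2481 = 345.3563; b·c/n = 425·202/2481 = 34.6030
OR_MH = (90.1141 + 345.3563) / (16.0515 + 34.6030) = 435.4704 / 50.6544 = 8.59689

8.60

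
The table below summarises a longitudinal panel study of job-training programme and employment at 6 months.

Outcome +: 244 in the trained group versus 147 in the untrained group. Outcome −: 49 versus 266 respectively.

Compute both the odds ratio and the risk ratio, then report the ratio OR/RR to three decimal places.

3.851

From the description: a = 244, b = 49, c = 147, d = 266.
OR = (244·266)/(49·147) = 64904/7203 = 9.01069
Risk in exposed = 244/293 = 0.83276; risk in unexposed = 147/413 = 0.35593; RR = 2.33967
OR/RR = 9.01069 / 2.33967 = 3.85126
The outcome is not rare, so the OR lies further from 1 than the RR.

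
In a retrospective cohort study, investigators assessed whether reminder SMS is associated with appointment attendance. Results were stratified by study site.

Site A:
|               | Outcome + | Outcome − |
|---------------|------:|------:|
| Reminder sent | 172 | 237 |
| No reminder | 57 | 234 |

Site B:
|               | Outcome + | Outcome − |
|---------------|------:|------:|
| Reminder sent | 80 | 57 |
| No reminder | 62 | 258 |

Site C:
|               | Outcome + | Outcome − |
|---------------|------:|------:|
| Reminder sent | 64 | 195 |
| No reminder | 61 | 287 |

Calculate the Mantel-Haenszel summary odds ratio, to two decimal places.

OR_MH = Σ(aᵢdᵢ/nᵢ) / Σ(bᵢcᵢ/nᵢ), where nᵢ is the stratum total.
Stratum 1 (Site A): n = 700; a·d/n = 172·234/700 = 57.4971; b·c/n = 237·57/700 = 19.2986
Stratum 2 (Site B): n = 457; a·d/n = 80·258/457 = 45.1641; b·c/n = 57·62/457 = 7.7330
Stratum 3 (Site C): n = 607; a·d/n = 64·287/607 = 30.2603; b·c/n = 195·61/607 = 19.5964
OR_MH = (57.4971 + 45.1641 + 30.2603) / (19.2986 + 7.7330 + 19.5964) = 132.9216 / 46.6280 = 2.85068

2.85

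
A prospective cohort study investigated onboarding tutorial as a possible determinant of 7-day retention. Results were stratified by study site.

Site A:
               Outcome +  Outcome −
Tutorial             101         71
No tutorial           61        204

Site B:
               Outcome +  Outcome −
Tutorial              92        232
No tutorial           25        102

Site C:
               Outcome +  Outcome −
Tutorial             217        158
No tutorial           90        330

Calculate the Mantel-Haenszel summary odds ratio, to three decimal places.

OR_MH = Σ(aᵢdᵢ/nᵢ) / Σ(bᵢcᵢ/nᵢ), where nᵢ is the stratum total.
Stratum 1 (Site A): n = 437; a·d/n = 101·204/437 = 47.1487; b·c/n = 71·61/437 = 9.9108
Stratum 2 (Site B): n = 451; a·d/n = 92·102/451 = 20.8071; b·c/n = 232·25/451 = 12.8603
Stratum 3 (Site C): n = 795; a·d/n = 217·330/795 = 90.0755; b·c/n = 158·90/795 = 17.8868
OR_MH = (47.1487 + 20.8071 + 90.0755) / (9.9108 + 12.8603 + 17.8868) = 158.0313 / 40.6579 = 3.88686

3.887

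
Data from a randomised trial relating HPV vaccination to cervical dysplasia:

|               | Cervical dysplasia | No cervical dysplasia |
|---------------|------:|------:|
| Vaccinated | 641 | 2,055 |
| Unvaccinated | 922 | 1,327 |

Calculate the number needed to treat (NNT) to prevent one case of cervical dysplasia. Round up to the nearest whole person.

6

Risk in treated group = 641/2696 = 0.23776; risk in control = 922/2249 = 0.40996.
Absolute risk reduction = 0.40996 − 0.23776 = 0.17220
NNT = 1 / ARR = 1 / 0.17220 = 5.807 → round up → 6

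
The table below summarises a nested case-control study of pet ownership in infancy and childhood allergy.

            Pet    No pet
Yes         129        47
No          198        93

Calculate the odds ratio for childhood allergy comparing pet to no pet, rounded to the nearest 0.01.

Reading the table with exposure as columns: a = 129 (Pet, case), b = 198 (Pet, non-case), c = 47 (No pet, case), d = 93.
OR = (a·d)/(b·c) = (129 × 93) / (198 × 47) = 11997 / 9306 = 1.28917
The odds of childhood allergy are about 1.29 times as high in the pet group.

1.29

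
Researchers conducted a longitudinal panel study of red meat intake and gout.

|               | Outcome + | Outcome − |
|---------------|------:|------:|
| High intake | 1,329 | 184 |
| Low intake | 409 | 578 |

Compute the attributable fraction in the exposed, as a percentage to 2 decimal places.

Cells: a = 1329, b = 184, c = 409, d = 578.
Risk in exposed = 1329/1513 = 0.87839; risk in unexposed = 409/987 = 0.41439.
RR = 0.87839/0.41439 = 2.11973
AR% = (RR − 1)/RR × 100 = (2.11973 − 1)/2.11973 × 100 = 52.8241%

52.82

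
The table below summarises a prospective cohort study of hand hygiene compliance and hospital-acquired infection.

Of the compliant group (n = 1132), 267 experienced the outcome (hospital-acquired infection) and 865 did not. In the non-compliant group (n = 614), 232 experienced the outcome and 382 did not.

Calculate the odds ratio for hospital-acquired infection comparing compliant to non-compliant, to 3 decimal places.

0.508

From the description: a = 267, b = 865, c = 232, d = 382.
OR = (a·d)/(b·c) = (267 × 382) / (865 × 232) = 101994 / 200680 = 0.50824
Exposure is associated with lower odds of hospital-acquired infection (OR = 0.51 < 1).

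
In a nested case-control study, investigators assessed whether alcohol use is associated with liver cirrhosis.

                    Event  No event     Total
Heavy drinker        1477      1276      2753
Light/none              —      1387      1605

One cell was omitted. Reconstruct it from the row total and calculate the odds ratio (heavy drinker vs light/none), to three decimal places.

7.365

The missing cell is in the unexposed row: 1605 − 1387 = 218.
So a = 1477, b = 1276, c = 218, d = 1387.
OR = (a·d)/(b·c) = (1477 × 1387) / (1276 × 218) = 2048599 / 278168 = 7.36461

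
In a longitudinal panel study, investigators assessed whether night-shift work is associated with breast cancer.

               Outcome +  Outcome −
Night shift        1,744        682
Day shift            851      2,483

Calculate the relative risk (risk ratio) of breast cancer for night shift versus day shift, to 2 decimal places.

Cells: a = 1744, b = 682, c = 851, d = 2483.
Risk in exposed = 1744/2426 = 0.71888; risk in unexposed = 851/3334 = 0.25525.
RR = 0.71888 / 0.25525 = 2.81638
The risk among the exposed is 2.82 times that among the unexposed.

2.82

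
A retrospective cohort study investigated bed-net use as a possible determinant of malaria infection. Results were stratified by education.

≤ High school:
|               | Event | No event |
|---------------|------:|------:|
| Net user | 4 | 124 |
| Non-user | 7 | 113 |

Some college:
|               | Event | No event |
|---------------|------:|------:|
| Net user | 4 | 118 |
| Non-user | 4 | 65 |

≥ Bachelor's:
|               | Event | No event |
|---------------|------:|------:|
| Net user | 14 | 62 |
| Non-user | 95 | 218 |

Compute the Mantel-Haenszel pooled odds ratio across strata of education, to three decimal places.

0.522

OR_MH = Σ(aᵢdᵢ/nᵢ) / Σ(bᵢcᵢ/nᵢ), where nᵢ is the stratum total.
Stratum 1 (≤ High school): n = 248; a·d/n = 4·113/248 = 1.8226; b·c/n = 124·7/248 = 3.5000
Stratum 2 (Some college): n = 191; a·d/n = 4·65/191 = 1.3613; b·c/n = 118·4/191 = 2.4712
Stratum 3 (≥ Bachelor's): n = 389; a·d/n = 14·218/389 = 7.8458; b·c/n = 62·95/389 = 15.1414
OR_MH = (1.8226 + 1.3613 + 7.8458) / (3.5000 + 2.4712 + 15.1414) = 11.0296 / 21.1126 = 0.52242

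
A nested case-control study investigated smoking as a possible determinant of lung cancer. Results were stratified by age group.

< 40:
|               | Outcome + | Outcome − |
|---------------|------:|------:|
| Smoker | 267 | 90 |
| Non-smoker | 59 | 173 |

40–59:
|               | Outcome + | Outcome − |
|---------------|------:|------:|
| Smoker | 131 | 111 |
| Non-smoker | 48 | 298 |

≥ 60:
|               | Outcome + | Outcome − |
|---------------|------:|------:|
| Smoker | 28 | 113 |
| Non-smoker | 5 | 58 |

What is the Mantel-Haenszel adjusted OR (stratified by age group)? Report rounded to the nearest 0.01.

OR_MH = Σ(aᵢdᵢ/nᵢ) / Σ(bᵢcᵢ/nᵢ), where nᵢ is the stratum total.
Stratum 1 (< 40): n = 589; a·d/n = 267·173/589 = 78.4228; b·c/n = 90·59/589 = 9.0153
Stratum 2 (40–59): n = 588; a·d/n = 131·298/588 = 66.3912; b·c/n = 111·48/588 = 9.0612
Stratum 3 (≥ 60): n = 204; a·d/n = 28·58/204 = 7.9608; b·c/n = 113·5/204 = 2.7696
OR_MH = (78.4228 + 66.3912 + 7.9608) / (9.0153 + 9.0612 + 2.7696) = 152.7747 / 20.8461 = 7.32869

7.33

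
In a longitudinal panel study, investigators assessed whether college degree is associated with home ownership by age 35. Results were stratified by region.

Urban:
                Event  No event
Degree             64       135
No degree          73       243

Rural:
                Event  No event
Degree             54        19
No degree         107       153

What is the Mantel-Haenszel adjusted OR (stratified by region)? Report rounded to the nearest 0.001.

OR_MH = Σ(aᵢdᵢ/nᵢ) / Σ(bᵢcᵢ/nᵢ), where nᵢ is the stratum total.
Stratum 1 (Urban): n = 515; a·d/n = 64·243/515 = 30.1981; b·c/n = 135·73/515 = 19.1359
Stratum 2 (Rural): n = 333; a·d/n = 54·153/333 = 24.8108; b·c/n = 19·107/333 = 6.1051
OR_MH = (30.1981 + 24.8108) / (19.1359 + 6.1051) = 55.0089 / 25.2410 = 2.17934

2.179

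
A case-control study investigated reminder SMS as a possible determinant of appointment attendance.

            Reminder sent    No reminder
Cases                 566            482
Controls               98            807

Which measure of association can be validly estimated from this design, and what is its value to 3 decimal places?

9.670

Reading the table with exposure as columns: a = 566 (Reminder sent, case), b = 98 (Reminder sent, non-case), c = 482 (No reminder, case), d = 807.
This is a case-control study: participants were sampled on outcome status, so risks in the source population cannot be estimated directly — relative risk is not valid here. The odds ratio is the appropriate measure.
OR = (a·d)/(b·c) = (566 × 807) / (98 × 482) = 456762 / 47236 = 9.66979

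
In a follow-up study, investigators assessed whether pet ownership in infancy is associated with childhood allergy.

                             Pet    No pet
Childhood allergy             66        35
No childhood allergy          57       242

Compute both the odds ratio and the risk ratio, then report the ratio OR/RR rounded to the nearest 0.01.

Reading the table with exposure as columns: a = 66 (Pet, case), b = 57 (Pet, non-case), c = 35 (No pet, case), d = 242.
OR = (66·242)/(57·35) = 15972/1995 = 8.00602
Risk in exposed = 66/123 = 0.53659; risk in unexposed = 35/277 = 0.12635; RR = 4.24669
OR/RR = 8.00602 / 4.24669 = 1.88524
The outcome is not rare, so the OR lies further from 1 than the RR.

1.89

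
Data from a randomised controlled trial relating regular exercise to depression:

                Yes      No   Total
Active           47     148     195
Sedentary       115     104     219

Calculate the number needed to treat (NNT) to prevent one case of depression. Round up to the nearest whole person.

4

Risk in treated group = 47/195 = 0.24103; risk in control = 115/219 = 0.52511.
Absolute risk reduction = 0.52511 − 0.24103 = 0.28409
NNT = 1 / ARR = 1 / 0.28409 = 3.520 → round up → 4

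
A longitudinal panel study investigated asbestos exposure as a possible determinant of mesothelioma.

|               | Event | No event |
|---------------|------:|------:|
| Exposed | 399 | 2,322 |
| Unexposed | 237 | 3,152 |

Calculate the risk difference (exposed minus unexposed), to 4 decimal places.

0.0767

Cells: a = 399, b = 2322, c = 237, d = 3152.
Risk in exposed = 399/2721 = 0.146637; risk in unexposed = 237/3389 = 0.069932.
Risk difference = 0.146637 − 0.069932 = 0.076705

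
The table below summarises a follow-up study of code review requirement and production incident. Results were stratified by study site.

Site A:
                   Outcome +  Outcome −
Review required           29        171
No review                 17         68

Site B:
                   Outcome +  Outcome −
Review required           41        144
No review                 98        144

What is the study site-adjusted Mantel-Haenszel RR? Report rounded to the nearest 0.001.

0.586

RR_MH = Σ(aᵢ·n₀ᵢ/nᵢ) / Σ(cᵢ·n₁ᵢ/nᵢ), with n₁ᵢ = aᵢ+bᵢ (exposed), n₀ᵢ = cᵢ+dᵢ (unexposed), nᵢ = n₁ᵢ+n₀ᵢ.
Stratum 1 (Site A): n₁ = 200, n₀ = 85, n = 285; a·n₀/n = 29·85/285 = 8.6491; c·n₁/n = 17·200/285 = 11.9298
Stratum 2 (Site B): n₁ = 185, n₀ = 242, n = 427; a·n₀/n = 41·242/427 = 23.2365; c·n₁/n = 98·185/427 = 42.4590
RR_MH = (8.6491 + 23.2365) / (11.9298 + 42.4590) = 31.8857 / 54.3888 = 0.58625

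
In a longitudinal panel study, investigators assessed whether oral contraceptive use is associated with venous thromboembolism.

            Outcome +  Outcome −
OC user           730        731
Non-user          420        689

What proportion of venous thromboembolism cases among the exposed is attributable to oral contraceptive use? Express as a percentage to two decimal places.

Cells: a = 730, b = 731, c = 420, d = 689.
Risk in exposed = 730/1461 = 0.49966; risk in unexposed = 420/1109 = 0.37872.
RR = 0.49966/0.37872 = 1.31933
AR% = (RR − 1)/RR × 100 = (1.31933 − 1)/1.31933 × 100 = 24.2042%

24.20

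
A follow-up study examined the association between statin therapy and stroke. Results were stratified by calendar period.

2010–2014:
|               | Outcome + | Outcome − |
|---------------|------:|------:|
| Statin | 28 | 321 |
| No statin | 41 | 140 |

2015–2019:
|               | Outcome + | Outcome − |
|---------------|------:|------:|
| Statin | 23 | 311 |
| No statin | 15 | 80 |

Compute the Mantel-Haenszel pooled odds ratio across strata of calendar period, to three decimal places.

OR_MH = Σ(aᵢdᵢ/nᵢ) / Σ(bᵢcᵢ/nᵢ), where nᵢ is the stratum total.
Stratum 1 (2010–2014): n = 530; a·d/n = 28·140/530 = 7.3962; b·c/n = 321·41/530 = 24.8321
Stratum 2 (2015–2019): n = 429; a·d/n = 23·80/429 = 4.2890; b·c/n = 311·15/429 = 10.8741
OR_MH = (7.3962 + 4.2890) / (24.8321 + 10.8741) = 11.6853 / 35.7062 = 0.32726

0.327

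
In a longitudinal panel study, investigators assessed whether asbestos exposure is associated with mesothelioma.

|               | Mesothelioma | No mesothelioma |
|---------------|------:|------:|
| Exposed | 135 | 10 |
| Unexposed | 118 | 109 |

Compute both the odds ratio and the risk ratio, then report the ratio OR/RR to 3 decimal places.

6.963

Cells: a = 135, b = 10, c = 118, d = 109.
OR = (135·109)/(10·118) = 14715/1180 = 12.47034
Risk in exposed = 135/145 = 0.93103; risk in unexposed = 118/227 = 0.51982; RR = 1.79106
OR/RR = 12.47034 / 1.79106 = 6.96256
The outcome is not rare, so the OR lies further from 1 than the RR.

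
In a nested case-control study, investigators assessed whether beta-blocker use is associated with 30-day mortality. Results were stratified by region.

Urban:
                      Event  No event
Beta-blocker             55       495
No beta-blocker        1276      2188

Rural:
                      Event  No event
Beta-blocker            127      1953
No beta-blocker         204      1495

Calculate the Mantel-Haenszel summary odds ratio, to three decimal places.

0.305

OR_MH = Σ(aᵢdᵢ/nᵢ) / Σ(bᵢcᵢ/nᵢ), where nᵢ is the stratum total.
Stratum 1 (Urban): n = 4014; a·d/n = 55·2188/4014 = 29.9801; b·c/n = 495·1276/4014 = 157.3543
Stratum 2 (Rural): n = 3779; a·d/n = 127·1495/3779 = 50.2421; b·c/n = 1953·204/3779 = 105.4279
OR_MH = (29.9801 + 50.2421) / (157.3543 + 105.4279) = 80.2222 / 262.7822 = 0.30528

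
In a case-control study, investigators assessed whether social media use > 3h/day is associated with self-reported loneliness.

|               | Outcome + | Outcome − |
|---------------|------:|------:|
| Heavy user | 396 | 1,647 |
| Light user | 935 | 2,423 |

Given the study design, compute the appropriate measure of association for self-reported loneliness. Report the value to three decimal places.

Cells: a = 396, b = 1647, c = 935, d = 2423.
This is a case-control study: participants were sampled on outcome status, so risks in the source population cannot be estimated directly — relative risk is not valid here. The odds ratio is the appropriate measure.
OR = (a·d)/(b·c) = (396 × 2423) / (1647 × 935) = 959508 / 1539945 = 0.62308

0.623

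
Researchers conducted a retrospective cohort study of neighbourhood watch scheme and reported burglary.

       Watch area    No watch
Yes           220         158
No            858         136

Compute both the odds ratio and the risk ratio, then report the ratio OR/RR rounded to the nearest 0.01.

0.58

Reading the table with exposure as columns: a = 220 (Watch area, case), b = 858 (Watch area, non-case), c = 158 (No watch, case), d = 136.
OR = (220·136)/(858·158) = 29920/135564 = 0.22071
Risk in exposed = 220/1078 = 0.20408; risk in unexposed = 158/294 = 0.53741; RR = 0.37975
OR/RR = 0.22071 / 0.37975 = 0.58120
The outcome is not rare, so the OR lies further from 1 than the RR.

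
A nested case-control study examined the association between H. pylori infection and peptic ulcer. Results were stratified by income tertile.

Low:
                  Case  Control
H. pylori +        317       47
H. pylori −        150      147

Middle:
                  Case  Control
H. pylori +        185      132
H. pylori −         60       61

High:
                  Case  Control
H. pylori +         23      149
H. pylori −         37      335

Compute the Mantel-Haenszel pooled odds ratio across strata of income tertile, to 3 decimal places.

2.840

OR_MH = Σ(aᵢdᵢ/nᵢ) / Σ(bᵢcᵢ/nᵢ), where nᵢ is the stratum total.
Stratum 1 (Low): n = 661; a·d/n = 317·147/661 = 70.4977; b·c/n = 47·150/661 = 10.6657
Stratum 2 (Middle): n = 438; a·d/n = 185·61/438 = 25.7648; b·c/n = 132·60/438 = 18.0822
Stratum 3 (High): n = 544; a·d/n = 23·335/544 = 14.1636; b·c/n = 149·37/544 = 10.1342
OR_MH = (70.4977 + 25.7648 + 14.1636) / (10.6657 + 18.0822 + 10.1342) = 110.4262 / 38.8820 = 2.84003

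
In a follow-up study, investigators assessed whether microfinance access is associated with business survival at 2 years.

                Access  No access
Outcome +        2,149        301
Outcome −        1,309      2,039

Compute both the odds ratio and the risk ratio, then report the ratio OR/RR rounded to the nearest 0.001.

Reading the table with exposure as columns: a = 2149 (Access, case), b = 1309 (Access, non-case), c = 301 (No access, case), d = 2039.
OR = (2149·2039)/(1309·301) = 4381811/394009 = 11.12109
Risk in exposed = 2149/3458 = 0.62146; risk in unexposed = 301/2340 = 0.12863; RR = 4.83126
OR/RR = 11.12109 / 4.83126 = 2.30190
The outcome is not rare, so the OR lies further from 1 than the RR.

2.302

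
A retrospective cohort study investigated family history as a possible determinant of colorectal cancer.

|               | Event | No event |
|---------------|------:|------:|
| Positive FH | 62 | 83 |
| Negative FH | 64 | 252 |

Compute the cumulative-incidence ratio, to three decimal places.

Cells: a = 62, b = 83, c = 64, d = 252.
Risk in exposed = 62/145 = 0.42759; risk in unexposed = 64/316 = 0.20253.
RR = 0.42759 / 0.20253 = 2.11121
The risk among the exposed is 2.11 times that among the unexposed.

2.111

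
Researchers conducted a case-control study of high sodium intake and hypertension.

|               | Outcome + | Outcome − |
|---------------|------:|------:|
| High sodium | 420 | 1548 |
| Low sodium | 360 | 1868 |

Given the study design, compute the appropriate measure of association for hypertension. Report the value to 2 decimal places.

1.41

Cells: a = 420, b = 1548, c = 360, d = 1868.
This is a case-control study: participants were sampled on outcome status, so risks in the source population cannot be estimated directly — relative risk is not valid here. The odds ratio is the appropriate measure.
OR = (a·d)/(b·c) = (420 × 1868) / (1548 × 360) = 784560 / 557280 = 1.40784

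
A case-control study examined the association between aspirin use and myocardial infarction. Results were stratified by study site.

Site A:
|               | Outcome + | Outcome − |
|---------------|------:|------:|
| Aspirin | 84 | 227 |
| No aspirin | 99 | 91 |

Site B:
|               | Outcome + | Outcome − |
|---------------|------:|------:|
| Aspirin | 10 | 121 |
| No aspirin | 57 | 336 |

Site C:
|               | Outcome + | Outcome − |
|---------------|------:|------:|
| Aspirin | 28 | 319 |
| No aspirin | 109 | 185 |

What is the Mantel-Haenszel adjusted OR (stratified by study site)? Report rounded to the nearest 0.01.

OR_MH = Σ(aᵢdᵢ/nᵢ) / Σ(bᵢcᵢ/nᵢ), where nᵢ is the stratum total.
Stratum 1 (Site A): n = 501; a·d/n = 84·91/501 = 15.2575; b·c/n = 227·99/501 = 44.8563
Stratum 2 (Site B): n = 524; a·d/n = 10·336/524 = 6.4122; b·c/n = 121·57/524 = 13.1622
Stratum 3 (Site C): n = 641; a·d/n = 28·185/641 = 8.0811; b·c/n = 319·109/641 = 54.2449
OR_MH = (15.2575 + 6.4122 + 8.0811) / (44.8563 + 13.1622 + 54.2449) = 29.7508 / 112.2634 = 0.26501

0.27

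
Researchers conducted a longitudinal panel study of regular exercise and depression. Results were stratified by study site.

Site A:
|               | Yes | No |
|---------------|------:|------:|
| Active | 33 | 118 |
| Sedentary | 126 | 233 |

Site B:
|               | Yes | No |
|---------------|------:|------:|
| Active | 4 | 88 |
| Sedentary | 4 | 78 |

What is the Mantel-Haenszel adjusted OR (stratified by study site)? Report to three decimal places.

0.541

OR_MH = Σ(aᵢdᵢ/nᵢ) / Σ(bᵢcᵢ/nᵢ), where nᵢ is the stratum total.
Stratum 1 (Site A): n = 510; a·d/n = 33·233/510 = 15.0765; b·c/n = 118·126/510 = 29.1529
Stratum 2 (Site B): n = 174; a·d/n = 4·78/174 = 1.7931; b·c/n = 88·4/174 = 2.0230
OR_MH = (15.0765 + 1.7931) / (29.1529 + 2.0230) = 16.8696 / 31.1759 = 0.54111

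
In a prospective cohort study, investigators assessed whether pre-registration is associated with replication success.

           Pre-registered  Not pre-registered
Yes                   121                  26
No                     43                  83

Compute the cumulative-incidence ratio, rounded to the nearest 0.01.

Reading the table with exposure as columns: a = 121 (Pre-registered, case), b = 43 (Pre-registered, non-case), c = 26 (Not pre-registered, case), d = 83.
Risk in exposed = 121/164 = 0.73780; risk in unexposed = 26/109 = 0.23853.
RR = 0.73780 / 0.23853 = 3.09311
The risk among the exposed is 3.09 times that among the unexposed.

3.09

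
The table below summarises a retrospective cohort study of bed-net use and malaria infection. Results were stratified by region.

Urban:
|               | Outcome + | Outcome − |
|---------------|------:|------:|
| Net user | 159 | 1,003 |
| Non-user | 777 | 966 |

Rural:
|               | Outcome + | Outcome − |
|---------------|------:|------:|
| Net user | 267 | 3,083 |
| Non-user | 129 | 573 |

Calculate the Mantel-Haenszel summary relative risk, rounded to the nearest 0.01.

0.34

RR_MH = Σ(aᵢ·n₀ᵢ/nᵢ) / Σ(cᵢ·n₁ᵢ/nᵢ), with n₁ᵢ = aᵢ+bᵢ (exposed), n₀ᵢ = cᵢ+dᵢ (unexposed), nᵢ = n₁ᵢ+n₀ᵢ.
Stratum 1 (Urban): n₁ = 1162, n₀ = 1743, n = 2905; a·n₀/n = 159·1743/2905 = 95.4000; c·n₁/n = 777·1162/2905 = 310.8000
Stratum 2 (Rural): n₁ = 3350, n₀ = 702, n = 4052; a·n₀/n = 267·702/4052 = 46.2572; c·n₁/n = 129·3350/4052 = 106.6510
RR_MH = (95.4000 + 46.2572) / (310.8000 + 106.6510) = 141.6572 / 417.4510 = 0.33934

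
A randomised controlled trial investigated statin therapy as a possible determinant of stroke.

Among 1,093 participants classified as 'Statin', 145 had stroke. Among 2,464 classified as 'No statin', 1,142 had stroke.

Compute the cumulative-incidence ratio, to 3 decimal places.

0.286

From the description: a = 145, b = 948, c = 1142, d = 1322.
Risk in exposed = 145/1093 = 0.13266; risk in unexposed = 1142/2464 = 0.46347.
RR = 0.13266 / 0.46347 = 0.28623
The risk is 71% lower among the exposed than among the unexposed.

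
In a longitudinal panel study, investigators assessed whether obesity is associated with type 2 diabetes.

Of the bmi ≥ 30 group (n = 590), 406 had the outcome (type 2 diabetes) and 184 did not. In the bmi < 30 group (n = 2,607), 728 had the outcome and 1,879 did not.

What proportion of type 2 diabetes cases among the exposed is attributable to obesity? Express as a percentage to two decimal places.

From the description: a = 406, b = 184, c = 728, d = 1879.
Risk in exposed = 406/590 = 0.68814; risk in unexposed = 728/2607 = 0.27925.
RR = 0.68814/0.27925 = 2.46424
AR% = (RR − 1)/RR × 100 = (2.46424 − 1)/2.46424 × 100 = 59.4196%

59.42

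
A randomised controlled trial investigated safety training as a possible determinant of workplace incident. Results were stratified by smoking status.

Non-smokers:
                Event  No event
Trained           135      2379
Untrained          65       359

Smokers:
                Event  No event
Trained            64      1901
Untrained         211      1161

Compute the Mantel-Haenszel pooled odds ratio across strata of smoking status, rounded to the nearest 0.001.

0.224

OR_MH = Σ(aᵢdᵢ/nᵢ) / Σ(bᵢcᵢ/nᵢ), where nᵢ is the stratum total.
Stratum 1 (Non-smokers): n = 2938; a·d/n = 135·359/2938 = 16.4959; b·c/n = 2379·65/2938 = 52.6327
Stratum 2 (Smokers): n = 3337; a·d/n = 64·1161/3337 = 22.2667; b·c/n = 1901·211/3337 = 120.2011
OR_MH = (16.4959 + 22.2667) / (52.6327 + 120.2011) = 38.7626 / 172.8338 = 0.22428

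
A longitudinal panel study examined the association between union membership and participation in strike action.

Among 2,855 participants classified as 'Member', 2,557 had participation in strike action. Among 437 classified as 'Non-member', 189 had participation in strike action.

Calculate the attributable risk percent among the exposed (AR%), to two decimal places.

From the description: a = 2557, b = 298, c = 189, d = 248.
Risk in exposed = 2557/2855 = 0.89562; risk in unexposed = 189/437 = 0.43249.
RR = 0.89562/0.43249 = 2.07083
AR% = (RR − 1)/RR × 100 = (2.07083 − 1)/2.07083 × 100 = 51.7102%

51.71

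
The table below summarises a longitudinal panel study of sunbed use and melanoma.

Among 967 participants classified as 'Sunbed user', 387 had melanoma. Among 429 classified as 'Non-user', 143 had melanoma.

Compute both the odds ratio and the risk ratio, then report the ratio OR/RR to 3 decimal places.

From the description: a = 387, b = 580, c = 143, d = 286.
OR = (387·286)/(580·143) = 110682/82940 = 1.33448
Risk in exposed = 387/967 = 0.40021; risk in unexposed = 143/429 = 0.33333; RR = 1.20062
OR/RR = 1.33448 / 1.20062 = 1.11149
The outcome is not rare, so the OR lies further from 1 than the RR.

1.111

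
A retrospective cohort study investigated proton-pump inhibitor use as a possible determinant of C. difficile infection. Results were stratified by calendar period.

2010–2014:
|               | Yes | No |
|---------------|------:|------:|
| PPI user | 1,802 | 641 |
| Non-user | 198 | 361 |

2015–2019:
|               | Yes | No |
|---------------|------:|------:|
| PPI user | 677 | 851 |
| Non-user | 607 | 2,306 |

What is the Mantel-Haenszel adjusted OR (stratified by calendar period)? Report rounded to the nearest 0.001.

3.583

OR_MH = Σ(aᵢdᵢ/nᵢ) / Σ(bᵢcᵢ/nᵢ), where nᵢ is the stratum total.
Stratum 1 (2010–2014): n = 3002; a·d/n = 1802·361/3002 = 216.6962; b·c/n = 641·198/3002 = 42.2778
Stratum 2 (2015–2019): n = 4441; a·d/n = 677·2306/4441 = 351.5339; b·c/n = 851·607/4441 = 116.3155
OR_MH = (216.6962 + 351.5339) / (42.2778 + 116.3155) = 568.2301 / 158.5933 = 3.58294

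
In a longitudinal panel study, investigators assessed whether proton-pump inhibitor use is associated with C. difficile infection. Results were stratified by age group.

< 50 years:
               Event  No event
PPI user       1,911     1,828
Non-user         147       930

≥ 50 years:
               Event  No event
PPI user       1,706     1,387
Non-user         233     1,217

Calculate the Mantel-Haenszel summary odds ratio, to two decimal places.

OR_MH = Σ(aᵢdᵢ/nᵢ) / Σ(bᵢcᵢ/nᵢ), where nᵢ is the stratum total.
Stratum 1 (< 50 years): n = 4816; a·d/n = 1911·930/4816 = 369.0262; b·c/n = 1828·147/4816 = 55.7965
Stratum 2 (≥ 50 years): n = 4543; a·d/n = 1706·1217/4543 = 457.0112; b·c/n = 1387·233/4543 = 71.1360
OR_MH = (369.0262 + 457.0112) / (55.7965 + 71.1360) = 826.0374 / 126.9325 = 6.50769

6.51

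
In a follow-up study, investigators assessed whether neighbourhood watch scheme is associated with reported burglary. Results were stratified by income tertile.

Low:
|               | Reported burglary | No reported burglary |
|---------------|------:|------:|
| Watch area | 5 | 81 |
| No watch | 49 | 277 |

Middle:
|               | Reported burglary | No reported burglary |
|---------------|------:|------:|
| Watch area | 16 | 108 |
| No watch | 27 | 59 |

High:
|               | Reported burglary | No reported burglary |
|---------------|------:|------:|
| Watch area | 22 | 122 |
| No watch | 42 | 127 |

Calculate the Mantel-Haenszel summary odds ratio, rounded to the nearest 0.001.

0.421

OR_MH = Σ(aᵢdᵢ/nᵢ) / Σ(bᵢcᵢ/nᵢ), where nᵢ is the stratum total.
Stratum 1 (Low): n = 412; a·d/n = 5·277/412 = 3.3617; b·c/n = 81·49/412 = 9.6335
Stratum 2 (Middle): n = 210; a·d/n = 16·59/210 = 4.4952; b·c/n = 108·27/210 = 13.8857
Stratum 3 (High): n = 313; a·d/n = 22·127/313 = 8.9265; b·c/n = 122·42/313 = 16.3706
OR_MH = (3.3617 + 4.4952 + 8.9265) / (9.6335 + 13.8857 + 16.3706) = 16.7834 / 39.8898 = 0.42074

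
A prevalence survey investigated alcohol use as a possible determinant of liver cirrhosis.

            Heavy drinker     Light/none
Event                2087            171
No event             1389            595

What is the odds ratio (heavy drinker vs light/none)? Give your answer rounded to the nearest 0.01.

Reading the table with exposure as columns: a = 2087 (Heavy drinker, case), b = 1389 (Heavy drinker, non-case), c = 171 (Light/none, case), d = 595.
OR = (a·d)/(b·c) = (2087 × 595) / (1389 × 171) = 1241765 / 237519 = 5.22807
The odds of liver cirrhosis are about 5.23 times as high in the heavy drinker group.

5.23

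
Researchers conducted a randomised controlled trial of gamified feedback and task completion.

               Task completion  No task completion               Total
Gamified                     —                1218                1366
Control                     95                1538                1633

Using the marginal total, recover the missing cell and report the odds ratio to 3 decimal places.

The missing cell is in the exposed row: 1366 − 1218 = 148.
So a = 148, b = 1218, c = 95, d = 1538.
OR = (a·d)/(b·c) = (148 × 1538) / (1218 × 95) = 227624 / 115710 = 1.96719

1.967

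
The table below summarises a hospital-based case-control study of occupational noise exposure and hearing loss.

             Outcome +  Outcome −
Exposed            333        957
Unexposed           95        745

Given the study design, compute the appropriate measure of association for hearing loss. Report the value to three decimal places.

2.729

Cells: a = 333, b = 957, c = 95, d = 745.
This is a hospital-based case-control study: participants were sampled on outcome status, so risks in the source population cannot be estimated directly — relative risk is not valid here. The odds ratio is the appropriate measure.
OR = (a·d)/(b·c) = (333 × 745) / (957 × 95) = 248085 / 90915 = 2.72876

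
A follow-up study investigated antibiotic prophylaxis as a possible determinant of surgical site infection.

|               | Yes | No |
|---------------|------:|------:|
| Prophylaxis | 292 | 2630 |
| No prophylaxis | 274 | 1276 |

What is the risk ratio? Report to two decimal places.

0.57

Cells: a = 292, b = 2630, c = 274, d = 1276.
Risk in exposed = 292/2922 = 0.09993; risk in unexposed = 274/1550 = 0.17677.
RR = 0.09993 / 0.17677 = 0.56531
The risk is 43% lower among the exposed than among the unexposed.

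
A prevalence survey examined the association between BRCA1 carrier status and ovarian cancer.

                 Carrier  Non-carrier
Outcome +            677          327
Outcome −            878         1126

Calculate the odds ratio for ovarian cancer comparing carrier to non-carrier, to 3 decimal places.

Reading the table with exposure as columns: a = 677 (Carrier, case), b = 878 (Carrier, non-case), c = 327 (Non-carrier, case), d = 1126.
OR = (a·d)/(b·c) = (677 × 1126) / (878 × 327) = 762302 / 287106 = 2.65512
The odds of ovarian cancer are about 2.66 times as high in the carrier group.

2.655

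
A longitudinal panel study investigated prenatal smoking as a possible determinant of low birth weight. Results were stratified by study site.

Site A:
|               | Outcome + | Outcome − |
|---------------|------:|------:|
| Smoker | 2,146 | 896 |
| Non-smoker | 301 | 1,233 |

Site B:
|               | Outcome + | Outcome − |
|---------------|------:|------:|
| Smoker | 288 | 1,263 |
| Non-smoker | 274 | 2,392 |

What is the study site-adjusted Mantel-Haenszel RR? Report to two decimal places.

3.00

RR_MH = Σ(aᵢ·n₀ᵢ/nᵢ) / Σ(cᵢ·n₁ᵢ/nᵢ), with n₁ᵢ = aᵢ+bᵢ (exposed), n₀ᵢ = cᵢ+dᵢ (unexposed), nᵢ = n₁ᵢ+n₀ᵢ.
Stratum 1 (Site A): n₁ = 3042, n₀ = 1534, n = 4576; a·n₀/n = 2146·1534/4576 = 719.3977; c·n₁/n = 301·3042/4576 = 200.0966
Stratum 2 (Site B): n₁ = 1551, n₀ = 2666, n = 4217; a·n₀/n = 288·2666/4217 = 182.0745; c·n₁/n = 274·1551/4217 = 100.7764
RR_MH = (719.3977 + 182.0745) / (200.0966 + 100.7764) = 901.4722 / 300.8730 = 2.99619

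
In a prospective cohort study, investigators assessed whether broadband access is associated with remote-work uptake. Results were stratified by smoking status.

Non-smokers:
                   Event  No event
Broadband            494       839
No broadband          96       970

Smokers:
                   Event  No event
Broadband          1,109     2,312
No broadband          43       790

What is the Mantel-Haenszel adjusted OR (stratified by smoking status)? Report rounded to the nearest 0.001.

OR_MH = Σ(aᵢdᵢ/nᵢ) / Σ(bᵢcᵢ/nᵢ), where nᵢ is the stratum total.
Stratum 1 (Non-smokers): n = 2399; a·d/n = 494·970/2399 = 199.7416; b·c/n = 839·96/2399 = 33.5740
Stratum 2 (Smokers): n = 4254; a·d/n = 1109·790/4254 = 205.9497; b·c/n = 2312·43/4254 = 23.3700
OR_MH = (199.7416 + 205.9497) / (33.5740 + 23.3700) = 405.6913 / 56.9440 = 7.12439

7.124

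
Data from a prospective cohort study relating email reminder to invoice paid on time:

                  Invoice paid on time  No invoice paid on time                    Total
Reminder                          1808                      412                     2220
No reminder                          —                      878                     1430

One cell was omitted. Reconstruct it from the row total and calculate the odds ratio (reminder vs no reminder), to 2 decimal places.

6.98

The missing cell is in the unexposed row: 1430 − 878 = 552.
So a = 1808, b = 412, c = 552, d = 878.
OR = (a·d)/(b·c) = (1808 × 878) / (412 × 552) = 1587424 / 227424 = 6.98002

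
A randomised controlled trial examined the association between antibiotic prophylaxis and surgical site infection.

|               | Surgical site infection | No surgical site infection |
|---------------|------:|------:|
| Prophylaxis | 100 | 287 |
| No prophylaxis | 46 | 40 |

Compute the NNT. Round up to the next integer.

4

Risk in treated group = 100/387 = 0.25840; risk in control = 46/86 = 0.53488.
Absolute risk reduction = 0.53488 − 0.25840 = 0.27649
NNT = 1 / ARR = 1 / 0.27649 = 3.617 → round up → 4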